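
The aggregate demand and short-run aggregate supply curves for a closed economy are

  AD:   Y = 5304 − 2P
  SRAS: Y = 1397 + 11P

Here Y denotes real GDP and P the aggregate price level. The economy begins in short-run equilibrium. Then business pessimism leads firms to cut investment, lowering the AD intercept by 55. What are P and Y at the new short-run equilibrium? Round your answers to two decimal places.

P = 296.31, Y = 4656.38

This is a negative demand shock: AD shifts left.
New AD: Y = 5249 − 2P.
Set AD = SRAS: 5249 − 2P = 1397 + 11P, so 3852 = 13P and P = 296.31.
Substituting into AD, Y = 4656.38.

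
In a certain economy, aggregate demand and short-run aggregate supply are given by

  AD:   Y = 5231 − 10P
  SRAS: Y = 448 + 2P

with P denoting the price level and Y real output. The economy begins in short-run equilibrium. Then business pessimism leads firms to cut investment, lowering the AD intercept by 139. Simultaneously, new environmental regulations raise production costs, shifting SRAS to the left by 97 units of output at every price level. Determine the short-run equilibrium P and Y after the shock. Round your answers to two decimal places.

After both shocks: AD is Y = 5092 − 10P and SRAS is Y = 351 + 2P.
Setting them equal: 4741 = 12P, so P = 395.08.
Substituting into AD, Y = 1141.17.

P = 395.08, Y = 1141.17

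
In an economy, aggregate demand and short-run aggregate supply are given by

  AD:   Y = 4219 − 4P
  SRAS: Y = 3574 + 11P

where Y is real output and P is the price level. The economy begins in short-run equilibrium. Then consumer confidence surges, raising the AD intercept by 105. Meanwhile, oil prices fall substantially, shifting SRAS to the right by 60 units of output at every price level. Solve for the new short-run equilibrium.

P = 46, Y = 4140

After both shocks: AD is Y = 4324 − 4P and SRAS is Y = 3634 + 11P.
Setting them equal: 690 = 15P, so P = 46.
Y = 4324 − 4·46 = 4140.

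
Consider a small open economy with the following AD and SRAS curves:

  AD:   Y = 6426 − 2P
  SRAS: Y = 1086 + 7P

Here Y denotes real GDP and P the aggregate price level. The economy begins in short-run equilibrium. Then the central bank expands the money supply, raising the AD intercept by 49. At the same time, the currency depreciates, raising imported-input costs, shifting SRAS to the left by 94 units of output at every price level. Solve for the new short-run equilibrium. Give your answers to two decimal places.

P = 609.22, Y = 5256.56

After both shocks: AD is Y = 6475 − 2P and SRAS is Y = 992 + 7P.
Setting them equal: 5483 = 9P, so P = 609.22.
Substituting into AD, Y = 5256.56.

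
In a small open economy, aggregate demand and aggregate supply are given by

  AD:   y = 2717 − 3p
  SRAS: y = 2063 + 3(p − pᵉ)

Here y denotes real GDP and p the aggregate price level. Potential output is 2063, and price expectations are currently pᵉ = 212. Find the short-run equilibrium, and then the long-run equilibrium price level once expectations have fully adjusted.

Short run: p = 215, y = 2072. Long run: p = 218.

Short run: with pᵉ = 212, SRAS is y = 1427 + 3p. Setting AD = SRAS gives 1290 = 6p, so p = 215 and y = 2717 − 3·215 = 2072.
Output 2072 is above potential 2063, so over time expected prices rise and SRAS shifts left until y returns to 2063.
Long run: y = 2063 on the AD curve gives 2063 = 2717 − 3p, so p = 218.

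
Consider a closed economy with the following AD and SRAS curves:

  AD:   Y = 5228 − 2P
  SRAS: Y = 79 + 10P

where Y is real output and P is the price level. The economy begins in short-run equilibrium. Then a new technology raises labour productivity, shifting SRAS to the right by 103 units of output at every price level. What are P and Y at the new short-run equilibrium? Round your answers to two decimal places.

This is a positive supply shock: SRAS shifts right.
New SRAS: Y = 182 + 10P.
Set AD = SRAS: 5228 − 2P = 182 + 10P, so 5046 = 12P and P = 420.50.
Substituting into AD, Y = 4387.00.

P = 420.50, Y = 4387.00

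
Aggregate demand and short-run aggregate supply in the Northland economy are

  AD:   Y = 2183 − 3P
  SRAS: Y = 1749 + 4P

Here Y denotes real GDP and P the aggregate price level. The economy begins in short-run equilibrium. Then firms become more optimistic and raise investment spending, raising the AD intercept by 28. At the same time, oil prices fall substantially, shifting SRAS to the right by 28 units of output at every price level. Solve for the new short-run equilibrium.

P = 62, Y = 2025

After both shocks: AD is Y = 2211 − 3P and SRAS is Y = 1777 + 4P.
Setting them equal: 434 = 7P, so P = 62.
Y = 2211 − 3·62 = 2025.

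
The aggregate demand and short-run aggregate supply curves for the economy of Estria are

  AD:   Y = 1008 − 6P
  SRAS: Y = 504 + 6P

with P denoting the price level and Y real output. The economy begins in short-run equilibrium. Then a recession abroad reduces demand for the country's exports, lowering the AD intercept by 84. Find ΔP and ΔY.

This is a negative demand shock: AD shifts left.
New AD: Y = 924 − 6P.
Set AD = SRAS: 924 − 6P = 504 + 6P, so 420 = 12P and P = 35.
Y = 924 − 6·35 = 714.
Initially P = 42, Y = 756, so ΔP = -7 and ΔY = -42.

ΔP = -7, ΔY = -42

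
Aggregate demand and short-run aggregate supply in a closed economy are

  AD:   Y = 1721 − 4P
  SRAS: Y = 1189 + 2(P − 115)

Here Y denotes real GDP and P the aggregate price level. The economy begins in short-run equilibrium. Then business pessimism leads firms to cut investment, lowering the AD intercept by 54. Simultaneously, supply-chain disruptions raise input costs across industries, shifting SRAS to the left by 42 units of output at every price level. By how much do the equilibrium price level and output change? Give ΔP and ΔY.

ΔP = -2, ΔY = -46

After both shocks: AD is Y = 1667 − 4P and SRAS is Y = 917 + 2P.
Setting them equal: 750 = 6P, so P = 125.
Y = 1667 − 4·125 = 1167.
Initially P = 127, Y = 1213, so ΔP = -2 and ΔY = -46.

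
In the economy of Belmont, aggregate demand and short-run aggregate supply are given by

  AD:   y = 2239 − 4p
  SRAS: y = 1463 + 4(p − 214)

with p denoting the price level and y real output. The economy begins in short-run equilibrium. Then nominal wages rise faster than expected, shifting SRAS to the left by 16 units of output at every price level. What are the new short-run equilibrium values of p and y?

p = 206, y = 1415

This is a negative supply shock: SRAS shifts left.
New SRAS: y = 591 + 4p.
Set AD = SRAS: 2239 − 4p = 591 + 4p, so 1648 = 8p and p = 206.
y = 2239 − 4·206 = 1415.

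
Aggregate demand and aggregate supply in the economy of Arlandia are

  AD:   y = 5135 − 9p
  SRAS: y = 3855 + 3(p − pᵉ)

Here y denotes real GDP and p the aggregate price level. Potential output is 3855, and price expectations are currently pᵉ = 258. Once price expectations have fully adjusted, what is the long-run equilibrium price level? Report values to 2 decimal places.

Long-run p = 142.22

Short run: with pᵉ = 258, SRAS is y = 3081 + 3p. Setting AD = SRAS gives 2054 = 12p, so p = 171.17 and y = 5135 − 9p = 3594.50.
Output 3594.50 is below potential 3855, so over time expected prices fall and SRAS shifts right until y returns to 3855.
Long run: y = 3855 on the AD curve gives 3855 = 5135 − 9p, so p = 142.22.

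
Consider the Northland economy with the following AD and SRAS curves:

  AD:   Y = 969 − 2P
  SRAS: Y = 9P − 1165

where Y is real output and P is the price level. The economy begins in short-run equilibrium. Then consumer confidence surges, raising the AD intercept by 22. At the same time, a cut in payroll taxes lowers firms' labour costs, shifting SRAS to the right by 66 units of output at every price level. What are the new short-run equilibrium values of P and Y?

After both shocks: AD is Y = 991 − 2P and SRAS is Y = 9P − 1099.
Setting them equal: 2090 = 11P, so P = 190.
Y = 991 − 2·190 = 611.

P = 190, Y = 611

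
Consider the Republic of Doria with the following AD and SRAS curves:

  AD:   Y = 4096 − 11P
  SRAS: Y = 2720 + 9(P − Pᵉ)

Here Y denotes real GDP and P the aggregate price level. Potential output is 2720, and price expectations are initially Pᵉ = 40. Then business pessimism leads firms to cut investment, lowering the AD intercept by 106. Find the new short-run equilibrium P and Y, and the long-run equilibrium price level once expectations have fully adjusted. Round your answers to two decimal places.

AD shifts left: new AD is Y = 3990 − 11P. With Pᵉ = 40, SRAS is Y = 2360 + 9P.
Short run: 3990 − 11P = 2360 + 9P gives 1630 = 20P, so P = 81.50 and Y = 3990 − 11P = 3093.50.
Y = 3093.50 is above potential 2720; expectations adjust and SRAS shifts left until Y = 2720.
Long run: on the new AD curve, 2720 = 3990 − 11P gives P = 115.45.

Short run: P = 81.50, Y = 3093.50. Long run: P = 115.45.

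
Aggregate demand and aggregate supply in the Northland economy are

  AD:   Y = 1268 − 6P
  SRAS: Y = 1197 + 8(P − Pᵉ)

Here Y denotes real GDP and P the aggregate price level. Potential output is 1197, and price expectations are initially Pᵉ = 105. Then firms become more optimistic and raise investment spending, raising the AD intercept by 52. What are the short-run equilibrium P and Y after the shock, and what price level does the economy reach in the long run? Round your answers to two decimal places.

Short run: P = 68.79, Y = 907.29. Long run: P = 20.50.

AD shifts right: new AD is Y = 1320 − 6P. With Pᵉ = 105, SRAS is Y = 357 + 8P.
Short run: 1320 − 6P = 357 + 8P gives 963 = 14P, so P = 68.79 and Y = 1320 − 6P = 907.29.
Y = 907.29 is below potential 1197; expectations adjust and SRAS shifts right until Y = 1197.
Long run: on the new AD curve, 1197 = 1320 − 6P gives P = 20.50.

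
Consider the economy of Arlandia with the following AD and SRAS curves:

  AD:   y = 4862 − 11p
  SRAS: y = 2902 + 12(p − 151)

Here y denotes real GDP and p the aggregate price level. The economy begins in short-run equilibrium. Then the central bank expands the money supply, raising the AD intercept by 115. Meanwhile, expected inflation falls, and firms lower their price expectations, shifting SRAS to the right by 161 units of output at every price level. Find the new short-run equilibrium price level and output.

After both shocks: AD is y = 4977 − 11p and SRAS is y = 1251 + 12p.
Setting them equal: 3726 = 23p, so p = 162.
y = 4977 − 11·162 = 3195.

p = 162, y = 3195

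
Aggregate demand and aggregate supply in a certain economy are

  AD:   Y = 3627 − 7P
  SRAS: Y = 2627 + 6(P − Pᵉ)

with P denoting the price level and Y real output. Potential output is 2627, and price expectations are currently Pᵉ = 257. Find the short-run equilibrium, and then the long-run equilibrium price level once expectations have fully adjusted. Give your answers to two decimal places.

Short run: with Pᵉ = 257, SRAS is Y = 1085 + 6P. Setting AD = SRAS gives 2542 = 13P, so P = 195.54 and Y = 3627 − 7P = 2258.23.
Output 2258.23 is below potential 2627, so over time expected prices fall and SRAS shifts right until Y returns to 2627.
Long run: Y = 2627 on the AD curve gives 2627 = 3627 − 7P, so P = 142.86.

Short run: P = 195.54, Y = 2258.23. Long run: P = 142.86.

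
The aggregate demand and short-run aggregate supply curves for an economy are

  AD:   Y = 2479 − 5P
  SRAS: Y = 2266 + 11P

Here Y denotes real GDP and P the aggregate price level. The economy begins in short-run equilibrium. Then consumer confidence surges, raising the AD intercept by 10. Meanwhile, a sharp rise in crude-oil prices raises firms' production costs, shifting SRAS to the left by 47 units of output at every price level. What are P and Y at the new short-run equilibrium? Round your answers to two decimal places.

After both shocks: AD is Y = 2489 − 5P and SRAS is Y = 2219 + 11P.
Setting them equal: 270 = 16P, so P = 16.88.
Substituting into AD, Y = 2404.63.

P = 16.88, Y = 2404.63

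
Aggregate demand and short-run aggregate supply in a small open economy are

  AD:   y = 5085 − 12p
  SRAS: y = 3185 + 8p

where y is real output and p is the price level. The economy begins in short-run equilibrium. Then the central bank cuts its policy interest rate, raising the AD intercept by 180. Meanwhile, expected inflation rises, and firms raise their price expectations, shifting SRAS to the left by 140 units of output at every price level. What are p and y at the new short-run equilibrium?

After both shocks: AD is y = 5265 − 12p and SRAS is y = 3045 + 8p.
Setting them equal: 2220 = 20p, so p = 111.
y = 5265 − 12·111 = 3933.

p = 111, y = 3933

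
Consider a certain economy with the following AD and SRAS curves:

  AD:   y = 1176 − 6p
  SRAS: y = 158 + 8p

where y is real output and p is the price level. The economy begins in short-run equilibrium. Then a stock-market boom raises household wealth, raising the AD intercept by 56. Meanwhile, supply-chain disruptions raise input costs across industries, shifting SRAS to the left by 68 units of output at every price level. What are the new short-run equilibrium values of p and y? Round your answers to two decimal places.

p = 81.57, y = 742.57

After both shocks: AD is y = 1232 − 6p and SRAS is y = 90 + 8p.
Setting them equal: 1142 = 14p, so p = 81.57.
Substituting into AD, y = 742.57.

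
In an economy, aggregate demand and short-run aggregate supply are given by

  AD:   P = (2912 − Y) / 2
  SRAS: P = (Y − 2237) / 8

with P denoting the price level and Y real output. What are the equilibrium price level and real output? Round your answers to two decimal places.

P = 67.50, Y = 2777.00

Rearrange AD to Y = 2912 − 2P.
Rearrange SRAS to Y = 2237 + 8P.
Set AD = SRAS: 2912 − 2P = 2237 + 8P, so 675 = 10P and P = 67.50.
Substituting into AD, Y = 2912 − 2P = 2777.00.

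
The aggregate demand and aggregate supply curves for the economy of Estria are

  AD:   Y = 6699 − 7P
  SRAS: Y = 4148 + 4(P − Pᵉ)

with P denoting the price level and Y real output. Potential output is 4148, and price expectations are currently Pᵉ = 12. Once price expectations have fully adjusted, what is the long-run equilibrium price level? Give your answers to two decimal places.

Short run: with Pᵉ = 12, SRAS is Y = 4100 + 4P. Setting AD = SRAS gives 2599 = 11P, so P = 236.27 and Y = 6699 − 7P = 5045.09.
Output 5045.09 is above potential 4148, so over time expected prices rise and SRAS shifts left until Y returns to 4148.
Long run: Y = 4148 on the AD curve gives 4148 = 6699 − 7P, so P = 364.43.

Long-run P = 364.43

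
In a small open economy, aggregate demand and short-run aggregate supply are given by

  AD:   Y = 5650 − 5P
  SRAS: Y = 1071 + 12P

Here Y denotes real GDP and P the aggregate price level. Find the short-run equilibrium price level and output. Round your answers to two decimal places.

P = 269.35, Y = 4303.24

Set AD = SRAS: 5650 − 5P = 1071 + 12P, so 4579 = 17P and P = 269.35.
Substituting into AD, Y = 5650 − 5P = 4303.24.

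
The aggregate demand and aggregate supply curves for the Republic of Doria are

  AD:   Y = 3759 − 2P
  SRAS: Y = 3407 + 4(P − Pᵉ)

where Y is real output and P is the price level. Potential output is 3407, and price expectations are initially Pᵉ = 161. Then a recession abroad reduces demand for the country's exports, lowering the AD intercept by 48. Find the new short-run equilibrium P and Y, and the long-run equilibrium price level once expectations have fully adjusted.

Short run: P = 158, Y = 3395. Long run: P = 152.

AD shifts left: new AD is Y = 3711 − 2P. With Pᵉ = 161, SRAS is Y = 2763 + 4P.
Short run: 3711 − 2P = 2763 + 4P gives 948 = 6P, so P = 158 and Y = 3711 − 2·158 = 3395.
Y = 3395 is below potential 3407; expectations adjust and SRAS shifts right until Y = 3407.
Long run: on the new AD curve, 3407 = 3711 − 2P gives P = 152.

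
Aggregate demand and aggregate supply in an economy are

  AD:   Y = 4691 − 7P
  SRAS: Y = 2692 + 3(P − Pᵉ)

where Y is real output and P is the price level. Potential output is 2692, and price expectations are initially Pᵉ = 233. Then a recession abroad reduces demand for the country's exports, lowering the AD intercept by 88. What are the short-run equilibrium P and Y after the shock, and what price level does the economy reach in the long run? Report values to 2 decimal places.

AD shifts left: new AD is Y = 4603 − 7P. With Pᵉ = 233, SRAS is Y = 1993 + 3P.
Short run: 4603 − 7P = 1993 + 3P gives 2610 = 10P, so P = 261.00 and Y = 4603 − 7P = 2776.00.
Y = 2776.00 is above potential 2692; expectations adjust and SRAS shifts left until Y = 2692.
Long run: on the new AD curve, 2692 = 4603 − 7P gives P = 273.00.

Short run: P = 261.00, Y = 2776.00. Long run: P = 273.00.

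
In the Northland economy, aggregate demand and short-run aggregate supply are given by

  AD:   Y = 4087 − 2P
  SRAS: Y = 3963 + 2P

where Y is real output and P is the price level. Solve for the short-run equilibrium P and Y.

Set AD = SRAS: 4087 − 2P = 3963 + 2P, so 124 = 4P and P = 31.
Then Y = 4087 − 2·31 = 4025.

P = 31, Y = 4025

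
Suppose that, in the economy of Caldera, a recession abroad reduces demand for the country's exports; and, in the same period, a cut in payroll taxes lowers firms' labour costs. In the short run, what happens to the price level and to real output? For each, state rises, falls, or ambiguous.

Price level: falls; output: ambiguous

The first event is a negative demand shock: AD shifts left, which by itself pushes P down and Y down.
The second is a favourable supply shock: SRAS shifts right, which by itself pushes P down and Y up.
Both shocks push P down, so P falls. The two shocks push Y in opposite directions, so the effect on Y is ambiguous.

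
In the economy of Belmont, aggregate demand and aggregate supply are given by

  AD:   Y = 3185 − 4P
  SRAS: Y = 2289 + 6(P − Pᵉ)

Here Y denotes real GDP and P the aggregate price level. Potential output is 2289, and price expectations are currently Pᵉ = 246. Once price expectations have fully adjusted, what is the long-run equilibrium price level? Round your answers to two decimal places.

Long-run P = 224.00

Short run: with Pᵉ = 246, SRAS is Y = 813 + 6P. Setting AD = SRAS gives 2372 = 10P, so P = 237.20 and Y = 3185 − 4P = 2236.20.
Output 2236.20 is below potential 2289, so over time expected prices fall and SRAS shifts right until Y returns to 2289.
Long run: Y = 2289 on the AD curve gives 2289 = 3185 − 4P, so P = 224.00.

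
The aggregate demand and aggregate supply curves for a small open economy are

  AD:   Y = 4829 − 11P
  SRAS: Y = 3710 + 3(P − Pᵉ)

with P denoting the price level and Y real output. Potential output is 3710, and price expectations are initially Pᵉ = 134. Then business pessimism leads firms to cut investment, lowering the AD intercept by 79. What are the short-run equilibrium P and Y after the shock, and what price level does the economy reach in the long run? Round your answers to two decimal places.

AD shifts left: new AD is Y = 4750 − 11P. With Pᵉ = 134, SRAS is Y = 3308 + 3P.
Short run: 4750 − 11P = 3308 + 3P gives 1442 = 14P, so P = 103.00 and Y = 4750 − 11P = 3617.00.
Y = 3617.00 is below potential 3710; expectations adjust and SRAS shifts right until Y = 3710.
Long run: on the new AD curve, 3710 = 4750 − 11P gives P = 94.55.

Short run: P = 103.00, Y = 3617.00. Long run: P = 94.55.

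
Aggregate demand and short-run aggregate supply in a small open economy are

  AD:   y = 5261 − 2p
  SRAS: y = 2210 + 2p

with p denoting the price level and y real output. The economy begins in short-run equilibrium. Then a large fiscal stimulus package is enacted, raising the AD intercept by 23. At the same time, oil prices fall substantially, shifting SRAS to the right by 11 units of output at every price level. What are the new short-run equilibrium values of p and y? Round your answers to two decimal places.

After both shocks: AD is y = 5284 − 2p and SRAS is y = 2221 + 2p.
Setting them equal: 3063 = 4p, so p = 765.75.
Substituting into AD, y = 3752.50.

p = 765.75, y = 3752.50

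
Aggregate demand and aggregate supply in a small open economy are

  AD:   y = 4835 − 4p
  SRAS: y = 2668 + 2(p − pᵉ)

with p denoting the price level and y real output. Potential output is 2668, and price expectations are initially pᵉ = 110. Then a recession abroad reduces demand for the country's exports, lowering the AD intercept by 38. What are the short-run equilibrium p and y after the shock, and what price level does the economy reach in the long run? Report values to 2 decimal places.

Short run: p = 391.50, y = 3231.00. Long run: p = 532.25.

AD shifts left: new AD is y = 4797 − 4p. With pᵉ = 110, SRAS is y = 2448 + 2p.
Short run: 4797 − 4p = 2448 + 2p gives 2349 = 6p, so p = 391.50 and y = 4797 − 4p = 3231.00.
y = 3231.00 is above potential 2668; expectations adjust and SRAS shifts left until y = 2668.
Long run: on the new AD curve, 2668 = 4797 − 4p gives p = 532.25.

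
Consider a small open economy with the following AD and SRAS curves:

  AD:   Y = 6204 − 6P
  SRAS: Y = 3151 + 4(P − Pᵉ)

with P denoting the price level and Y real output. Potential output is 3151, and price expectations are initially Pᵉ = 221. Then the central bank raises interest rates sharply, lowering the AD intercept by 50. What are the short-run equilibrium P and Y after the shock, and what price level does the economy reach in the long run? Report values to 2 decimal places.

Short run: P = 388.70, Y = 3821.80. Long run: P = 500.50.

AD shifts left: new AD is Y = 6154 − 6P. With Pᵉ = 221, SRAS is Y = 2267 + 4P.
Short run: 6154 − 6P = 2267 + 4P gives 3887 = 10P, so P = 388.70 and Y = 6154 − 6P = 3821.80.
Y = 3821.80 is above potential 3151; expectations adjust and SRAS shifts left until Y = 3151.
Long run: on the new AD curve, 3151 = 6154 − 6P gives P = 500.50.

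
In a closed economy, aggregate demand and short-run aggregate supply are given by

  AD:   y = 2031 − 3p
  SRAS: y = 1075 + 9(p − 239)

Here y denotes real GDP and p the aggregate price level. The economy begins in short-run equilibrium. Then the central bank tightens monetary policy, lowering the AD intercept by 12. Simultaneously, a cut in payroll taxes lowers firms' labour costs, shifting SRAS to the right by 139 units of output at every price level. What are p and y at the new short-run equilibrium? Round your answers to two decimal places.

p = 246.33, y = 1280.00

After both shocks: AD is y = 2019 − 3p and SRAS is y = 9p − 937.
Setting them equal: 2956 = 12p, so p = 246.33.
Substituting into AD, y = 1280.00.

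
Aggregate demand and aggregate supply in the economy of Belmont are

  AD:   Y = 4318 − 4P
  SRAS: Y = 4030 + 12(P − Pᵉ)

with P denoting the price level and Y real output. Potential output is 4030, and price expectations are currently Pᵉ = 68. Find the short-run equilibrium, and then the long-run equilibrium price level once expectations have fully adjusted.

Short run: with Pᵉ = 68, SRAS is Y = 3214 + 12P. Setting AD = SRAS gives 1104 = 16P, so P = 69 and Y = 4318 − 4·69 = 4042.
Output 4042 is above potential 4030, so over time expected prices rise and SRAS shifts left until Y returns to 4030.
Long run: Y = 4030 on the AD curve gives 4030 = 4318 − 4P, so P = 72.

Short run: P = 69, Y = 4042. Long run: P = 72.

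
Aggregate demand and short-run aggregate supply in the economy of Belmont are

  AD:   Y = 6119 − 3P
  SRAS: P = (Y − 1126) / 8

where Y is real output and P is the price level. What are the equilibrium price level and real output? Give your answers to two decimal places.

Rearrange SRAS to Y = 1126 + 8P.
Set AD = SRAS: 6119 − 3P = 1126 + 8P, so 4993 = 11P and P = 453.91.
Substituting into AD, Y = 6119 − 3P = 4757.27.

P = 453.91, Y = 4757.27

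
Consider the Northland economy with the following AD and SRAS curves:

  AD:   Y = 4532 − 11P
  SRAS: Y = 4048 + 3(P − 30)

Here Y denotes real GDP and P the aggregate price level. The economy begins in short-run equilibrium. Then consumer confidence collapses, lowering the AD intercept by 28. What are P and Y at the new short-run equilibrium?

P = 39, Y = 4075

This is a negative demand shock: AD shifts left.
New AD: Y = 4504 − 11P.
SRAS can be written Y = 3958 + 3P.
Set AD = SRAS: 4504 − 11P = 3958 + 3P, so 546 = 14P and P = 39.
Y = 4504 − 11·39 = 4075.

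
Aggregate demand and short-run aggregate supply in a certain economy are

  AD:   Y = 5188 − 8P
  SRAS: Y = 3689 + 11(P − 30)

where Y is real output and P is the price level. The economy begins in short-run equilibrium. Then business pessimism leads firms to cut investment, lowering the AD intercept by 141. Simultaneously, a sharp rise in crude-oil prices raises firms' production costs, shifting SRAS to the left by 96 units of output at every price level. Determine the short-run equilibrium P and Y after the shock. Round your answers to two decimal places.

After both shocks: AD is Y = 5047 − 8P and SRAS is Y = 3263 + 11P.
Setting them equal: 1784 = 19P, so P = 93.89.
Substituting into AD, Y = 4295.84.

P = 93.89, Y = 4295.84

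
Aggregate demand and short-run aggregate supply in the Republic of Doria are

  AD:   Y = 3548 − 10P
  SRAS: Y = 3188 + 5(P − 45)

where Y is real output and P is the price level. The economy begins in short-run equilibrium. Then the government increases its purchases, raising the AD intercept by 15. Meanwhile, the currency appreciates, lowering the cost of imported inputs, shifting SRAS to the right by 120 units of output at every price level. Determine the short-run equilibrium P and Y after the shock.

P = 32, Y = 3243

After both shocks: AD is Y = 3563 − 10P and SRAS is Y = 3083 + 5P.
Setting them equal: 480 = 15P, so P = 32.
Y = 3563 − 10·32 = 3243.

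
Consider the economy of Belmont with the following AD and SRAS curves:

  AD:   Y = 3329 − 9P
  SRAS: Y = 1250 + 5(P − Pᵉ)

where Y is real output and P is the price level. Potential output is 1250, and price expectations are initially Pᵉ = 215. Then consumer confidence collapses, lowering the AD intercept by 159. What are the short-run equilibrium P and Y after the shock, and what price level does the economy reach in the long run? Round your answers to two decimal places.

AD shifts left: new AD is Y = 3170 − 9P. With Pᵉ = 215, SRAS is Y = 175 + 5P.
Short run: 3170 − 9P = 175 + 5P gives 2995 = 14P, so P = 213.93 and Y = 3170 − 9P = 1244.64.
Y = 1244.64 is below potential 1250; expectations adjust and SRAS shifts right until Y = 1250.
Long run: on the new AD curve, 1250 = 3170 − 9P gives P = 213.33.

Short run: P = 213.93, Y = 1244.64. Long run: P = 213.33.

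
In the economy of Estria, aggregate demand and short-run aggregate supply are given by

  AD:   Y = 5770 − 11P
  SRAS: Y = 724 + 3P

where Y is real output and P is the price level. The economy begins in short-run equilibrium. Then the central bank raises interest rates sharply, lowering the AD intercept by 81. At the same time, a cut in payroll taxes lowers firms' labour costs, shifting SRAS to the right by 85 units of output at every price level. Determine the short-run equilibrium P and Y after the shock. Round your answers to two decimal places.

After both shocks: AD is Y = 5689 − 11P and SRAS is Y = 809 + 3P.
Setting them equal: 4880 = 14P, so P = 348.57.
Substituting into AD, Y = 1854.71.

P = 348.57, Y = 1854.71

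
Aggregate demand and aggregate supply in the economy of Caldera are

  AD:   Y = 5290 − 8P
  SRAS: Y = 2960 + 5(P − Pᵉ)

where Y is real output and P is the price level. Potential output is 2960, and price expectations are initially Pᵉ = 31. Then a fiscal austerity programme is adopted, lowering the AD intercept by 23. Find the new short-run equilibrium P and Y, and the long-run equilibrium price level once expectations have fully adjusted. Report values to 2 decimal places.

AD shifts left: new AD is Y = 5267 − 8P. With Pᵉ = 31, SRAS is Y = 2805 + 5P.
Short run: 5267 − 8P = 2805 + 5P gives 2462 = 13P, so P = 189.38 and Y = 5267 − 8P = 3751.92.
Y = 3751.92 is above potential 2960; expectations adjust and SRAS shifts left until Y = 2960.
Long run: on the new AD curve, 2960 = 5267 − 8P gives P = 288.38.

Short run: P = 189.38, Y = 3751.92. Long run: P = 288.38.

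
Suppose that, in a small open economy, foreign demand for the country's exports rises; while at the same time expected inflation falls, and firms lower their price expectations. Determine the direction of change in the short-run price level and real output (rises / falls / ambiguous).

Price level: ambiguous; output: rises

The first event is a positive demand shock: AD shifts right, which by itself pushes P up and Y up.
The second is a favourable supply shock: SRAS shifts right, which by itself pushes P down and Y up.
The two shocks push P in opposite directions, so the effect on P is ambiguous. Both shocks push Y up, so Y rises.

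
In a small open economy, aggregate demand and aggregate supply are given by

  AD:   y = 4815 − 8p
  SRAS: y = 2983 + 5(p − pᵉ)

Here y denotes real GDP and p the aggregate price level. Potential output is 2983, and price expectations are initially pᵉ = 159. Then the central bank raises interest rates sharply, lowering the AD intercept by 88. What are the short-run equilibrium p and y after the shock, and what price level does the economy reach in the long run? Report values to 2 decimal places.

AD shifts left: new AD is y = 4727 − 8p. With pᵉ = 159, SRAS is y = 2188 + 5p.
Short run: 4727 − 8p = 2188 + 5p gives 2539 = 13p, so p = 195.31 and y = 4727 − 8p = 3164.54.
y = 3164.54 is above potential 2983; expectations adjust and SRAS shifts left until y = 2983.
Long run: on the new AD curve, 2983 = 4727 − 8p gives p = 218.00.

Short run: p = 195.31, y = 3164.54. Long run: p = 218.00.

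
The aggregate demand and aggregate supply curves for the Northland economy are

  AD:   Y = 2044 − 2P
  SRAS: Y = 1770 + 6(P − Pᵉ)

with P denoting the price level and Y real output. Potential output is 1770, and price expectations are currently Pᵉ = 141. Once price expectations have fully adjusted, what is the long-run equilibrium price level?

Short run: with Pᵉ = 141, SRAS is Y = 924 + 6P. Setting AD = SRAS gives 1120 = 8P, so P = 140 and Y = 2044 − 2·140 = 1764.
Output 1764 is below potential 1770, so over time expected prices fall and SRAS shifts right until Y returns to 1770.
Long run: Y = 1770 on the AD curve gives 1770 = 2044 − 2P, so P = 137.

Long-run P = 137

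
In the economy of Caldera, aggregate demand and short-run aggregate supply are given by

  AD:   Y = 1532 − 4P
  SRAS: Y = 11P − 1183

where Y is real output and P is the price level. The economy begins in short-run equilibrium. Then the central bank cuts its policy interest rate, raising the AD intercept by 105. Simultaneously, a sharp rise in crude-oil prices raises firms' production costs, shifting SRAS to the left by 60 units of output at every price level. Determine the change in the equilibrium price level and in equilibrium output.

After both shocks: AD is Y = 1637 − 4P and SRAS is Y = 11P − 1243.
Setting them equal: 2880 = 15P, so P = 192.
Y = 1637 − 4·192 = 869.
Initially P = 181, Y = 808, so ΔP = +11 and ΔY = +61.

ΔP = +11, ΔY = +61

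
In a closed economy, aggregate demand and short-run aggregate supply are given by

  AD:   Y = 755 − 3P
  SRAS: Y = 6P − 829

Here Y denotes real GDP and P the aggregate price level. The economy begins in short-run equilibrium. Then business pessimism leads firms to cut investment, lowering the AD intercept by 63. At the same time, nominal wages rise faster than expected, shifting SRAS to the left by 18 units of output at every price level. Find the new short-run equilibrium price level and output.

After both shocks: AD is Y = 692 − 3P and SRAS is Y = 6P − 847.
Setting them equal: 1539 = 9P, so P = 171.
Y = 692 − 3·171 = 179.

P = 171, Y = 179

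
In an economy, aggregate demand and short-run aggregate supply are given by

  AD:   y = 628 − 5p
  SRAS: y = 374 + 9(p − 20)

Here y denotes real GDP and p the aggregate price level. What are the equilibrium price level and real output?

Write SRAS as y = 374 + 9p − 180 = 194 + 9p.
Set AD = SRAS: 628 − 5p = 194 + 9p, so 434 = 14p and p = 31.
Then y = 628 − 5·31 = 473.

p = 31, y = 473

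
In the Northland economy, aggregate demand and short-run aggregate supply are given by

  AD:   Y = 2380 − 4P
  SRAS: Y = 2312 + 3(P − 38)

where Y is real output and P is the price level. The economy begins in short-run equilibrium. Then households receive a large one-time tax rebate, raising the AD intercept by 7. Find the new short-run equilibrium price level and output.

P = 27, Y = 2279

This is a positive demand shock: AD shifts right.
New AD: Y = 2387 − 4P.
SRAS can be written Y = 2198 + 3P.
Set AD = SRAS: 2387 − 4P = 2198 + 3P, so 189 = 7P and P = 27.
Y = 2387 − 4·27 = 2279.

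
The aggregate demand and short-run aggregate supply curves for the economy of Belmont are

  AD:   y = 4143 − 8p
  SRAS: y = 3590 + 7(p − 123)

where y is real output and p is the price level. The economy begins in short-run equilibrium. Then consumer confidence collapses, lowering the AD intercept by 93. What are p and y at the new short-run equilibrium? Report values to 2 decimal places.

p = 88.07, y = 3345.47

This is a negative demand shock: AD shifts left.
New AD: y = 4050 − 8p.
SRAS can be written y = 2729 + 7p.
Set AD = SRAS: 4050 − 8p = 2729 + 7p, so 1321 = 15p and p = 88.07.
Substituting into AD, y = 3345.47.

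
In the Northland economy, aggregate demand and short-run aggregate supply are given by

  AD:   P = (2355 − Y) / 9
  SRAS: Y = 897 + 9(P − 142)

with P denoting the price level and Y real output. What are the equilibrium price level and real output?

Write SRAS as Y = 897 + 9P − 1278 = 9P − 381.
Rearrange AD to Y = 2355 − 9P.
Set AD = SRAS: 2355 − 9P = 9P − 381, so 2736 = 18P and P = 152.
Then Y = 2355 − 9·152 = 987.

P = 152, Y = 987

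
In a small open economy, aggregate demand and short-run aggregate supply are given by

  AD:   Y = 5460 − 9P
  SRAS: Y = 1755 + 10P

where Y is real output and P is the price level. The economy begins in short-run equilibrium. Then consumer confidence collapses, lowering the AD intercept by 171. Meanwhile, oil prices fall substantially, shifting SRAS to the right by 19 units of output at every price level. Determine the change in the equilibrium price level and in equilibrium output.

ΔP = -10, ΔY = -81

After both shocks: AD is Y = 5289 − 9P and SRAS is Y = 1774 + 10P.
Setting them equal: 3515 = 19P, so P = 185.
Y = 5289 − 9·185 = 3624.
Initially P = 195, Y = 3705, so ΔP = -10 and ΔY = -81.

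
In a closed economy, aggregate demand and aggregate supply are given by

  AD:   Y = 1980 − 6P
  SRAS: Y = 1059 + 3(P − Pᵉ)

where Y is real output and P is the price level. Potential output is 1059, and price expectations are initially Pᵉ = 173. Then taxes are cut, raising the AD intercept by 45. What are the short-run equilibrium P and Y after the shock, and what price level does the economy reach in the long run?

AD shifts right: new AD is Y = 2025 − 6P. With Pᵉ = 173, SRAS is Y = 540 + 3P.
Short run: 2025 − 6P = 540 + 3P gives 1485 = 9P, so P = 165 and Y = 2025 − 6·165 = 1035.
Y = 1035 is below potential 1059; expectations adjust and SRAS shifts right until Y = 1059.
Long run: on the new AD curve, 1059 = 2025 − 6P gives P = 161.

Short run: P = 165, Y = 1035. Long run: P = 161.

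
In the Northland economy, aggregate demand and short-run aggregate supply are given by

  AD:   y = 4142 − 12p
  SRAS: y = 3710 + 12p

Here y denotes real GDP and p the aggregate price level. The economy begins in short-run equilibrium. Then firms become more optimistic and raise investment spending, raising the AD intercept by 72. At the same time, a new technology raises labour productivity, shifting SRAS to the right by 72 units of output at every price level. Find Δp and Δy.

After both shocks: AD is y = 4214 − 12p and SRAS is y = 3782 + 12p.
Setting them equal: 432 = 24p, so p = 18.
y = 4214 − 12·18 = 3998.
Initially p = 18, y = 3926, so Δp = +0 and Δy = +72.

Δp = +0, Δy = +72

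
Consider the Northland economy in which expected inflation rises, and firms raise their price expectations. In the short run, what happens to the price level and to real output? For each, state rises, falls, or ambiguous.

Price level: rises; output: falls

This is an adverse supply shock: SRAS shifts left.
Moving along the downward-sloping AD curve, P rises and Y falls.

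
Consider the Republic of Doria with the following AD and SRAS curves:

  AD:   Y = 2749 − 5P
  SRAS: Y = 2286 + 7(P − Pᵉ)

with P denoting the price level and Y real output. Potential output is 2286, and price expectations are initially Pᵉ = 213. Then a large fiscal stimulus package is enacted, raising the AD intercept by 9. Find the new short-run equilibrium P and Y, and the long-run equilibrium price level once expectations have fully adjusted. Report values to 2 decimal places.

AD shifts right: new AD is Y = 2758 − 5P. With Pᵉ = 213, SRAS is Y = 795 + 7P.
Short run: 2758 − 5P = 795 + 7P gives 1963 = 12P, so P = 163.58 and Y = 2758 − 5P = 1940.08.
Y = 1940.08 is below potential 2286; expectations adjust and SRAS shifts right until Y = 2286.
Long run: on the new AD curve, 2286 = 2758 − 5P gives P = 94.40.

Short run: P = 163.58, Y = 1940.08. Long run: P = 94.40.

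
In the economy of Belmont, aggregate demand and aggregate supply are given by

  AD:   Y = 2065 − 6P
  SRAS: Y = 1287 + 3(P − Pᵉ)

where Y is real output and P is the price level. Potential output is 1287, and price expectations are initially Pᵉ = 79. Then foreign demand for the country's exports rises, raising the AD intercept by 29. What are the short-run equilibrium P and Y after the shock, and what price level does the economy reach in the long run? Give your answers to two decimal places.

AD shifts right: new AD is Y = 2094 − 6P. With Pᵉ = 79, SRAS is Y = 1050 + 3P.
Short run: 2094 − 6P = 1050 + 3P gives 1044 = 9P, so P = 116.00 and Y = 2094 − 6P = 1398.00.
Y = 1398.00 is above potential 1287; expectations adjust and SRAS shifts left until Y = 1287.
Long run: on the new AD curve, 1287 = 2094 − 6P gives P = 134.50.

Short run: P = 116.00, Y = 1398.00. Long run: P = 134.50.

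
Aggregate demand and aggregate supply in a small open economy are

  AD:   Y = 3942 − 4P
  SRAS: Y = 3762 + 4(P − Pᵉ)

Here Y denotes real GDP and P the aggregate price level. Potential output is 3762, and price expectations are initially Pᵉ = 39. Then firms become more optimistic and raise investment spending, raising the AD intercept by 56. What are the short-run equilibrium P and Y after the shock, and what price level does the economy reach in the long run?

AD shifts right: new AD is Y = 3998 − 4P. With Pᵉ = 39, SRAS is Y = 3606 + 4P.
Short run: 3998 − 4P = 3606 + 4P gives 392 = 8P, so P = 49 and Y = 3998 − 4·49 = 3802.
Y = 3802 is above potential 3762; expectations adjust and SRAS shifts left until Y = 3762.
Long run: on the new AD curve, 3762 = 3998 − 4P gives P = 59.

Short run: P = 49, Y = 3802. Long run: P = 59.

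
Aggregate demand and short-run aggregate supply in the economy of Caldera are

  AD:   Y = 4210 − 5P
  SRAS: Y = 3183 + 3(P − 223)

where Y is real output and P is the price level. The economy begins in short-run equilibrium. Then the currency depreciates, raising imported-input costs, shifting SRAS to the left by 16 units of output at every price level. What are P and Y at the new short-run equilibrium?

P = 214, Y = 3140

This is a negative supply shock: SRAS shifts left.
New SRAS: Y = 2498 + 3P.
Set AD = SRAS: 4210 − 5P = 2498 + 3P, so 1712 = 8P and P = 214.
Y = 4210 − 5·214 = 3140.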